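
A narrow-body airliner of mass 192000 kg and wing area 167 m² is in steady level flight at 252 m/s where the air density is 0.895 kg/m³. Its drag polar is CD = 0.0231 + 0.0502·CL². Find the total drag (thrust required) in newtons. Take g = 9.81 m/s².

D = 1.47×10^5 N

Weight W = mg = 192000 × 9.81 = 1.8835×10^6 N; in level flight L = W.
q = ½ρv² = ½ × 0.895 × 252² = 28420 Pa.
Required CL = L/(qS) = 1.8835×10^6/(28420·167) = 0.3969.
CD = 0.0231 + 0.0502 × 0.3969² = 0.03101.
D = q·S·CD = 28420 × 167 × 0.03101 = 1.472×10^5 N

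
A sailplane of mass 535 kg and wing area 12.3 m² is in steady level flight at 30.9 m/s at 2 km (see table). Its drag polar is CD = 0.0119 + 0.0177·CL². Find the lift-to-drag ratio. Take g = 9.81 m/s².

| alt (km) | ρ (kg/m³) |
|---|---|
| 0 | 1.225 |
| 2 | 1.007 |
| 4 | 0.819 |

L/D = 34.3

At 2 km, from the table: ρ = 1.007 kg/m³.
Weight W = mg = 535 × 9.81 = 5248.4 N; in level flight L = W.
Dynamic pressure q = 0.5 × 1.007 × 30.9² = 480.7 Pa.
CL = W/(q·S) = 5248.4 / (480.7 × 12.3) = 0.8876.
CD = 0.0119 + 0.0177 × 0.8876² = 0.02584.
L/D = CL/CD = 0.8876 / 0.02584 = 34.3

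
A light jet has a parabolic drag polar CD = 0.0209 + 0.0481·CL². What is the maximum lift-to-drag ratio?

For CD = CD0 + K·CL², (L/D)max occurs at CL* = √(CD0/K) and equals 1/(2√(K·CD0)).
(L/D)max = 1/(2√(0.0481 × 0.0209)) = 1/(2 × 0.03171) = 15.8

(L/D)max = 15.8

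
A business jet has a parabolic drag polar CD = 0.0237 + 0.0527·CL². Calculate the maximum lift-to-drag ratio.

(L/D)max = 14.1

For CD = CD0 + K·CL², (L/D)max occurs at CL* = √(CD0/K) and equals 1/(2√(K·CD0)).
(L/D)max = 1/(2√(0.0527 × 0.0237)) = 1/(2 × 0.03534) = 14.1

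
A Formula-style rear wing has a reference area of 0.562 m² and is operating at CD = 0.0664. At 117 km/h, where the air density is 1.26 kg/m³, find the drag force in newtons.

D = 24.8 N

Convert speed: v = 117 km/h ÷ 3.6 = 32.5 m/s.
D = ½ρv²S·CD = ½ × 1.26 × 32.5² × 0.562 × 0.0664 = 24.8 N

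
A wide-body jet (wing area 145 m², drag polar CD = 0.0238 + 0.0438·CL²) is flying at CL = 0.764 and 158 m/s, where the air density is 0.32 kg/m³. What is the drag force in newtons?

CD = 0.0238 + 0.0438 × 0.764² = 0.04937
D = ½ρv²S·CD = ½ × 0.32 × 158² × 145 × 0.04937 = 28600 N

D = 28600 N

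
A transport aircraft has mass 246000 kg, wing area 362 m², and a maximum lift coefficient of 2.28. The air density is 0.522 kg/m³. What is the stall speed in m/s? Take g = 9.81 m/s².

V_stall = 106 m/s

Weight W = mg = 246000 × 9.81 = 2.413×10^6 N.
V_stall = √(2W/(ρ·S·CL,max)) = √(2 × 2.413×10^6 / (0.522 × 362 × 2.28))
V_stall = √11200 = 106 m/s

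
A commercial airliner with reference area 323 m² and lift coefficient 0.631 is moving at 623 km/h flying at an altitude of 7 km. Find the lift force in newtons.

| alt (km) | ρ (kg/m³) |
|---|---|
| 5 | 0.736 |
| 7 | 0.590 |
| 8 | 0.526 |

L = 1.8×10^6 N

At 7 km, from the table: ρ = 0.590 kg/m³.
Convert speed: v = 623 km/h ÷ 3.6 = 173.1 m/s.
L = ½ρv²S·CL = ½ × 0.59 × 173.1² × 323 × 0.631 = 1.8×10^6 N ≈ 1800 kN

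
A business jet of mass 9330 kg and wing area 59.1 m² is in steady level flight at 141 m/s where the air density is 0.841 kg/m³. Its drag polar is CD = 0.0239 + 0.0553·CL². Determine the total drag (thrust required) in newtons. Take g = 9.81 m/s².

Level flight ⇒ L = W = m·g = 9330 × 9.81 = 91527 N.
q = ½ρv² = ½ × 0.841 × 141² = 8360 Pa.
CL = 2W/(ρv²S) = 2×91527/(0.841×141²×59.1) = 0.1853.
CD = 0.0239 + 0.0553 × 0.1853² = 0.0258.
D = q·S·CD = 8360 × 59.1 × 0.0258 = 12750 N

D = 12700 N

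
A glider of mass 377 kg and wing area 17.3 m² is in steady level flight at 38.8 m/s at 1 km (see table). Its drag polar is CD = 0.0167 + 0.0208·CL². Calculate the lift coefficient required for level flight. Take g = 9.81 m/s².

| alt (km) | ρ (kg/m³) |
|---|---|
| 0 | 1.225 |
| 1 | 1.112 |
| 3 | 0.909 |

At 1 km, from the table: ρ = 1.112 kg/m³.
Weight W = mg = 377 × 9.81 = 3698.4 N; in level flight L = W.
q = ½ρv² = ½ × 1.112 × 38.8² = 837 Pa.
Required CL = L/(qS) = 3698.4/(837·17.3) = 0.2554.

CL = 0.255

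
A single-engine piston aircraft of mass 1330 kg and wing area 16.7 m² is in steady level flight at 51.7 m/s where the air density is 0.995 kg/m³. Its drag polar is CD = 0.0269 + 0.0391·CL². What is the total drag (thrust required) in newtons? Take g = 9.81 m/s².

In steady level flight, lift balances weight: W = mg = 1330 × 9.81 = 13047 N.
q = ½ρv² = ½ × 0.995 × 51.7² = 1330 Pa.
CL = W/(q·S) = 13047 / (1330 × 16.7) = 0.5875.
CD = 0.0269 + 0.0391 × 0.5875² = 0.0404.
D = q·S·CD = 1330 × 16.7 × 0.0404 = 897.1 N

D = 897 N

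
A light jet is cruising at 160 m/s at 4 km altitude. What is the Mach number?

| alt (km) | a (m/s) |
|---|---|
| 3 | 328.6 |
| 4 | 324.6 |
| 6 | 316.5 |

At 4 km, from the table: a = 324.6 m/s.
M = v/a = 160 / 324.6 = 0.493

M = 0.493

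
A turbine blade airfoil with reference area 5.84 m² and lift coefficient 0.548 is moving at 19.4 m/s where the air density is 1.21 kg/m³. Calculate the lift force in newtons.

L = 729 N

Dynamic pressure q = ½ρv² = ½ × 1.21 × 19.4² = 227.7 Pa.
L = q·S·CL = 227.7 × 5.84 × 0.548 = 729 N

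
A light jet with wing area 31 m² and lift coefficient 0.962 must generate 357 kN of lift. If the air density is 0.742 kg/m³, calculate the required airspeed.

v = 180 m/s

L = ½ρv²S·CL ⇒ v = √(2L/(ρ·S·CL))
v = √(2 × 3.57×10^5 / (0.742 × 31 × 0.962)) = √32270 = 180 m/s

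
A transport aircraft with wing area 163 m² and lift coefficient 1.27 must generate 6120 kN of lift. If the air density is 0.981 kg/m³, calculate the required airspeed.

v = 246 m/s

L = ½ρv²S·CL ⇒ v = √(2L/(ρ·S·CL))
v = √(2 × 6.12×10^6 / (0.981 × 163 × 1.27)) = √60270 = 246 m/s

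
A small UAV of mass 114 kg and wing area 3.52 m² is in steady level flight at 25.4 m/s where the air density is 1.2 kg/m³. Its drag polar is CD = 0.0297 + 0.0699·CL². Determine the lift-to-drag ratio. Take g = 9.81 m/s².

L/D = 10.7

Level flight ⇒ L = W = m·g = 114 × 9.81 = 1118.3 N.
Dynamic pressure q = 0.5 × 1.2 × 25.4² = 387.1 Pa.
CL = W/(q·S) = 1118.3 / (387.1 × 3.52) = 0.8208.
CD = 0.0297 + 0.0699 × 0.8208² = 0.07679.
L/D = CL/CD = 0.8208 / 0.07679 = 10.7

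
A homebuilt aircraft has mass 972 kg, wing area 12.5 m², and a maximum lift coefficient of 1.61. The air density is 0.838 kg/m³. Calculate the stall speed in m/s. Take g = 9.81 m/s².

Weight W = mg = 972 × 9.81 = 9535 N.
From L = ½ρV²S·CL,max = W: V_stall = √(2W/(ρSCL,max)) = √(2·9535/(0.838·12.5·1.61))
V_stall = √1131 = 33.6 m/s

V_stall = 33.6 m/s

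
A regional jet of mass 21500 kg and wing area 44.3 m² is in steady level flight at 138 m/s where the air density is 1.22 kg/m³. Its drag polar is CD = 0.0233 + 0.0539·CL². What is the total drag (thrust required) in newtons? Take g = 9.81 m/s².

Level flight ⇒ L = W = m·g = 21500 × 9.81 = 2.1092×10^5 N.
Dynamic pressure q = 0.5 × 1.22 × 138² = 11620 Pa.
Required CL = L/(qS) = 2.1092×10^5/(11620·44.3) = 0.4098.
CD = 0.0233 + 0.0539 × 0.4098² = 0.03235.
D = q·S·CD = 11620 × 44.3 × 0.03235 = 16650 N

D = 16600 N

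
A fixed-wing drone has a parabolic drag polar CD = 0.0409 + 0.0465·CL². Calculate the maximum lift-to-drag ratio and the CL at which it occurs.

(L/D)max = 11.5, at CL = 0.938

For CD = CD0 + K·CL², (L/D)max occurs at CL* = √(CD0/K) and equals 1/(2√(K·CD0)).
(L/D)max = 1/(2√(0.0465 × 0.0409)) = 1/(2 × 0.04361) = 11.5
CL* = √(0.0409/0.0465) = 0.938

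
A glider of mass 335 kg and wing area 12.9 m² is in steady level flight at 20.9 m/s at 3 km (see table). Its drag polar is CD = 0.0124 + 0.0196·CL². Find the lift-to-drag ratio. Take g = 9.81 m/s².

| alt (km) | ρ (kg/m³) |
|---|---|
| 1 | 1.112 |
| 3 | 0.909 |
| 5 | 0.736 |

At 3 km, from the table: ρ = 0.909 kg/m³.
In steady level flight, lift balances weight: W = mg = 335 × 9.81 = 3286.4 N.
q = ½ρv² = ½ × 0.909 × 20.9² = 198.5 Pa.
CL = 2W/(ρv²S) = 2×3286.4/(0.909×20.9²×12.9) = 1.283.
CD = 0.0124 + 0.0196 × 1.283² = 0.04467.
L/D = CL/CD = 1.283 / 0.04467 = 28.7

L/D = 28.7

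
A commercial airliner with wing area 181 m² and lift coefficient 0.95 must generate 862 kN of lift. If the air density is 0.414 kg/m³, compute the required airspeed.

v = 156 m/s

L = ½ρv²S·CL ⇒ v = √(2L/(ρ·S·CL))
v = √(2 × 8.62×10^5 / (0.414 × 181 × 0.95)) = √24220 = 156 m/s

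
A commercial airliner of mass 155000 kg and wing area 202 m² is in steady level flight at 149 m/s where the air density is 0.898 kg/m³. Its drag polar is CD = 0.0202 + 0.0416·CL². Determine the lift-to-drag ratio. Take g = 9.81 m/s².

L/D = 17.2

Level flight ⇒ L = W = m·g = 155000 × 9.81 = 1.5206×10^6 N.
Dynamic pressure q = 0.5 × 0.898 × 149² = 9968 Pa.
Required CL = L/(qS) = 1.5206×10^6/(9968·202) = 0.7551.
CD = 0.0202 + 0.0416 × 0.7551² = 0.04392.
L/D = CL/CD = 0.7551 / 0.04392 = 17.2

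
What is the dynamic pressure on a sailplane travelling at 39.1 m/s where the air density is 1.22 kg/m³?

q = 933 Pa

q = ½ρv² = ½ × 1.22 × 39.1² = 933 Pa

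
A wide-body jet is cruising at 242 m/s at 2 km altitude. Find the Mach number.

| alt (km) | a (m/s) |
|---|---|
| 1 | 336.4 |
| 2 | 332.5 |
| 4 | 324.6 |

At 2 km, from the table: a = 332.5 m/s.
M = v/a = 242 / 332.5 = 0.728

M = 0.728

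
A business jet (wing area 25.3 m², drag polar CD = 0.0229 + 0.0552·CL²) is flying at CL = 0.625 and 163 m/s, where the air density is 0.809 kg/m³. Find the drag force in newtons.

D = 12100 N

CD = 0.0229 + 0.0552 × 0.625² = 0.04446
D = ½ρv²S·CD = ½ × 0.809 × 163² × 25.3 × 0.04446 = 12100 N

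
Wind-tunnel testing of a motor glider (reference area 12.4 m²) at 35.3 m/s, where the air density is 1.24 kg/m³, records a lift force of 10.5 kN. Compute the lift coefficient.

From L = ½ρv²S·CL, rearranging gives CL = 2L/(ρv²S).
CL = 2 × 10500 / (1.24 × 35.3² × 12.4) = 1.1

CL = 1.1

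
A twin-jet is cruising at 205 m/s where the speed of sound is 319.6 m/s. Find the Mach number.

M = 0.641

M = v/a = 205 / 319.6 = 0.641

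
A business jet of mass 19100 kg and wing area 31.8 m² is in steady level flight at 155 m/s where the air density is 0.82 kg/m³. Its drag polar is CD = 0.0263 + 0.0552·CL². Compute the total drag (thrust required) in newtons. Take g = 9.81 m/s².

D = 14400 N

In steady level flight, lift balances weight: W = mg = 19100 × 9.81 = 1.8737×10^5 N.
q = ½ρv² = ½ × 0.82 × 155² = 9850 Pa.
CL = 2W/(ρv²S) = 2×1.8737×10^5/(0.82×155²×31.8) = 0.5982.
CD = 0.0263 + 0.0552 × 0.5982² = 0.04605.
D = q·S·CD = 9850 × 31.8 × 0.04605 = 14430 N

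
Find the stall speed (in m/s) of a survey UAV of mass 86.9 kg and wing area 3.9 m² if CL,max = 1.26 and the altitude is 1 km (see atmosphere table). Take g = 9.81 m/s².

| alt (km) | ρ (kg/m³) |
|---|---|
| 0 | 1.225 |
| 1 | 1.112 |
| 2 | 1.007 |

At 1 km, from the table: ρ = 1.112 kg/m³.
At stall, lift equals weight: L = W = m·g = 86.9 × 9.81 = 852.5 N.
V_stall = √(2W/(ρ·S·CL,max)) = √(2 × 852.5 / (1.112 × 3.9 × 1.26))
V_stall = √312 = 17.7 m/s

V_stall = 17.7 m/s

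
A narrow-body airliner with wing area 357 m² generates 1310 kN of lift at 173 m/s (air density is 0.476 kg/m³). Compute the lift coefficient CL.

CL = 0.515

From L = ½ρv²S·CL, rearranging gives CL = 2L/(ρv²S).
CL = 2 × 1.31×10^6 / (0.476 × 173² × 357) = 0.515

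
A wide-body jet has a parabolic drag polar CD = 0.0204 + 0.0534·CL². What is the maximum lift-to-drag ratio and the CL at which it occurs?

(L/D)max = 15.1, at CL = 0.618

For CD = CD0 + K·CL², (L/D)max occurs at CL* = √(CD0/K) and equals 1/(2√(K·CD0)).
(L/D)max = 1/(2√(0.0534 × 0.0204)) = 1/(2 × 0.03301) = 15.1
CL* = √(0.0204/0.0534) = 0.618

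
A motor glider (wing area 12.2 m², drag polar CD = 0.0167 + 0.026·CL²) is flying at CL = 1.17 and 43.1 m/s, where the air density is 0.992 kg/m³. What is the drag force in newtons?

D = 588 N

CD = 0.0167 + 0.026 × 1.17² = 0.05229
D = ½ρv²S·CD = ½ × 0.992 × 43.1² × 12.2 × 0.05229 = 588 N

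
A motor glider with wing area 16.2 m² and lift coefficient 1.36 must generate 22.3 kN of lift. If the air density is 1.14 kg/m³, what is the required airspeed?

v = 42.1 m/s

L = ½ρv²S·CL ⇒ v = √(2L/(ρ·S·CL))
v = √(2 × 22300 / (1.14 × 16.2 × 1.36)) = √1776 = 42.1 m/s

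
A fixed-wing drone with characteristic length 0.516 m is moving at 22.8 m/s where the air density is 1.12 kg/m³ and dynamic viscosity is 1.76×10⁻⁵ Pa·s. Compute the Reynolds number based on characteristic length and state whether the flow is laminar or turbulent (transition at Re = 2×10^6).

Re = ρ·v·c/μ = 1.12 × 22.8 × 0.516 / (1.76×10⁻⁵) = 7.49×10^5
Since 7.49×10^5 < 2×10^6, the flow is laminar.

Re = 7.49×10^5 (laminar)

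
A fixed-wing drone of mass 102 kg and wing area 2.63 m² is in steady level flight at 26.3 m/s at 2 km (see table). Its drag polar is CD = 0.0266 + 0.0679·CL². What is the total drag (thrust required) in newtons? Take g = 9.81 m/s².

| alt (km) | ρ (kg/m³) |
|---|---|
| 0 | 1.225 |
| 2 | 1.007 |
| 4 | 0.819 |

D = 98.6 N

At 2 km, from the table: ρ = 1.007 kg/m³.
In steady level flight, lift balances weight: W = mg = 102 × 9.81 = 1000.6 N.
Dynamic pressure q = 0.5 × 1.007 × 26.3² = 348.3 Pa.
Required CL = L/(qS) = 1000.6/(348.3·2.63) = 1.092.
CD = 0.0266 + 0.0679 × 1.092² = 0.1076.
D = q·S·CD = 348.3 × 2.63 × 0.1076 = 98.59 N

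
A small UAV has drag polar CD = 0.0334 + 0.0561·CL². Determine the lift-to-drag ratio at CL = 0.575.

CD = 0.0334 + 0.0561 × 0.575² = 0.05195
L/D = CL/CD = 0.575 / 0.05195 = 11.1

L/D = 11.1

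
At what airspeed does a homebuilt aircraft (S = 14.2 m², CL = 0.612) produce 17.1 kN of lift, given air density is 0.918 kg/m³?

v = 65.5 m/s

L = ½ρv²S·CL ⇒ v = √(2L/(ρ·S·CL))
v = √(2 × 17100 / (0.918 × 14.2 × 0.612)) = √4287 = 65.5 m/s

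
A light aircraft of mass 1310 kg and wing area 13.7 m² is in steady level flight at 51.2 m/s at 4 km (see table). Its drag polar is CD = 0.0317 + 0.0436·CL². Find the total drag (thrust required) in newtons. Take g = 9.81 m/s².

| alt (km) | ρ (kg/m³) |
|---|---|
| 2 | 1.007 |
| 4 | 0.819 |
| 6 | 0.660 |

At 4 km, from the table: ρ = 0.819 kg/m³.
Weight W = mg = 1310 × 9.81 = 12851 N; in level flight L = W.
q = ½ρv² = ½ × 0.819 × 51.2² = 1073 Pa.
CL = 2W/(ρv²S) = 2×12851/(0.819×51.2²×13.7) = 0.8738.
CD = 0.0317 + 0.0436 × 0.8738² = 0.06499.
D = q·S·CD = 1073 × 13.7 × 0.06499 = 955.8 N

D = 956 N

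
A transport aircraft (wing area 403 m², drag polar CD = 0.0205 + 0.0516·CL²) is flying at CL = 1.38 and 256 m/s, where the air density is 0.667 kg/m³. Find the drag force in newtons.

CD = 0.0205 + 0.0516 × 1.38² = 0.1188
D = ½ρv²S·CD = ½ × 0.667 × 256² × 403 × 0.1188 = 1.05×10^6 N

D = 1.05×10^6 N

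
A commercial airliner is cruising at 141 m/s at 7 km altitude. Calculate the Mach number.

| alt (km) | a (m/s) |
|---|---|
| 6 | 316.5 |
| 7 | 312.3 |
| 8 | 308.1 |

M = 0.451

At 7 km, from the table: a = 312.3 m/s.
M = v/a = 141 / 312.3 = 0.451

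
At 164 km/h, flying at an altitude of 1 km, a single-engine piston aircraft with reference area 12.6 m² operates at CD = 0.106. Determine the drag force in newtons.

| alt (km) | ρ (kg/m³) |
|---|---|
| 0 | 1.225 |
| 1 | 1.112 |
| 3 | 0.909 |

D = 1540 N

At 1 km, from the table: ρ = 1.112 kg/m³.
Convert speed: v = 164 km/h ÷ 3.6 = 45.56 m/s.
D = ½ρv²S·CD = ½ × 1.112 × 45.56² × 12.6 × 0.106 = 1540 N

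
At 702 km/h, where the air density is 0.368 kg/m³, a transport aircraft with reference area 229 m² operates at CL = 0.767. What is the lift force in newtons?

L = 1.23×10^6 N

Convert speed: v = 702 km/h ÷ 3.6 = 195 m/s.
L = ½ρv²S·CL = ½ × 0.368 × 195² × 229 × 0.767 = 1.23×10^6 N ≈ 1230 kN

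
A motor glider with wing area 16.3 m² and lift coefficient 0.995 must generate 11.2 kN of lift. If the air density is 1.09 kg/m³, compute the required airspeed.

v = 35.6 m/s

L = ½ρv²S·CL ⇒ v = √(2L/(ρ·S·CL))
v = √(2 × 11200 / (1.09 × 16.3 × 0.995)) = √1267 = 35.6 m/s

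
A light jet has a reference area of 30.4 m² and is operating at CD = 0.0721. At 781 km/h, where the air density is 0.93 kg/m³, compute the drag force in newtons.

D = 48000 N

Convert speed: v = 781 km/h ÷ 3.6 = 216.9 m/s.
Dynamic pressure q = ½ρv² = ½ × 0.93 × 216.9² = 21890 Pa.
D = q·S·CD = 21890 × 30.4 × 0.0721 = 48000 N ≈ 48 kN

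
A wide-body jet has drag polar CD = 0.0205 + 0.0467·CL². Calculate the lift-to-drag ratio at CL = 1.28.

CD = 0.0205 + 0.0467 × 1.28² = 0.09701
L/D = CL/CD = 1.28 / 0.09701 = 13.2

L/D = 13.2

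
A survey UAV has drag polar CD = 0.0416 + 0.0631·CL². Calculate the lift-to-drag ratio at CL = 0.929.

CD = 0.0416 + 0.0631 × 0.929² = 0.09606
L/D = CL/CD = 0.929 / 0.09606 = 9.67

L/D = 9.67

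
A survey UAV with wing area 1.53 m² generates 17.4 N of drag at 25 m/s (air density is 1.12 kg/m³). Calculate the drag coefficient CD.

From D = ½ρv²S·CD, rearranging gives CD = 2D/(ρv²S).
CD = 2 × 17.4 / (1.12 × 25² × 1.53) = 0.0325

CD = 0.0325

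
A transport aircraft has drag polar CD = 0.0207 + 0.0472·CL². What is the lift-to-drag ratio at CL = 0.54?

CD = 0.0207 + 0.0472 × 0.54² = 0.03446
L/D = CL/CD = 0.54 / 0.03446 = 15.7

L/D = 15.7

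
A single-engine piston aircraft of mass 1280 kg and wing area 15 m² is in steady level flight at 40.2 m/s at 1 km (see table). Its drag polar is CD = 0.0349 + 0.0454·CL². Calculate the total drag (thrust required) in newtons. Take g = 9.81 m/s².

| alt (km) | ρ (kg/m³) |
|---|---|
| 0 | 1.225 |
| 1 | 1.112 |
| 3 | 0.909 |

At 1 km, from the table: ρ = 1.112 kg/m³.
In steady level flight, lift balances weight: W = mg = 1280 × 9.81 = 12557 N.
q = ½ρv² = ½ × 1.112 × 40.2² = 898.5 Pa.
Required CL = L/(qS) = 12557/(898.5·15) = 0.9317.
CD = 0.0349 + 0.0454 × 0.9317² = 0.07431.
D = q·S·CD = 898.5 × 15 × 0.07431 = 1001 N

D = 1000 N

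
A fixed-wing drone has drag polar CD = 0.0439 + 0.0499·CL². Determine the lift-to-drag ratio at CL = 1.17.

L/D = 10.4

CD = 0.0439 + 0.0499 × 1.17² = 0.1122
L/D = CL/CD = 1.17 / 0.1122 = 10.4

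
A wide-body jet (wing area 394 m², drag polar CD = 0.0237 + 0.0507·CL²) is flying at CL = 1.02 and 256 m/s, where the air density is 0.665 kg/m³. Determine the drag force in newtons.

CD = 0.0237 + 0.0507 × 1.02² = 0.07645
D = ½ρv²S·CD = ½ × 0.665 × 256² × 394 × 0.07645 = 6.56×10^5 N

D = 6.56×10^5 N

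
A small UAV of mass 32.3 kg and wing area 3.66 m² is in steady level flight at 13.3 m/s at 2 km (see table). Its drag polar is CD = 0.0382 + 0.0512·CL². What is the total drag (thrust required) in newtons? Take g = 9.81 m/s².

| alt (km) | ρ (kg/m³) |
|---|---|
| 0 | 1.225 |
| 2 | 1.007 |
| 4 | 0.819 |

D = 28.2 N

At 2 km, from the table: ρ = 1.007 kg/m³.
Level flight ⇒ L = W = m·g = 32.3 × 9.81 = 316.86 N.
Dynamic pressure q = 0.5 × 1.007 × 13.3² = 89.06 Pa.
CL = W/(q·S) = 316.86 / (89.06 × 3.66) = 0.972.
CD = 0.0382 + 0.0512 × 0.972² = 0.08658.
D = q·S·CD = 89.06 × 3.66 × 0.08658 = 28.22 N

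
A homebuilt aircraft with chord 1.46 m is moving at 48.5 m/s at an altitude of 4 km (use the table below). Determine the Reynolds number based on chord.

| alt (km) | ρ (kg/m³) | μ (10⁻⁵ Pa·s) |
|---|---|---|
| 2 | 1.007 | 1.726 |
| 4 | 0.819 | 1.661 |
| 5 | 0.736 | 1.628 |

At 4 km, from the table: ρ = 0.819 kg/m³, μ = 1.661×10⁻⁵ Pa·s.
Re = ρ·v·c/μ = 0.819 × 48.5 × 1.46 / (1.661×10⁻⁵) = 3.49×10^6

Re = 3.49×10^6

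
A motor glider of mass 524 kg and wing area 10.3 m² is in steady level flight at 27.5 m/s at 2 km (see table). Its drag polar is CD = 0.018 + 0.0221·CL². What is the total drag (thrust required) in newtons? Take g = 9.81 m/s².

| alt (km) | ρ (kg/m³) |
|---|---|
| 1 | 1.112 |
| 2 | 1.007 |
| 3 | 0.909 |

D = 219 N

At 2 km, from the table: ρ = 1.007 kg/m³.
Level flight ⇒ L = W = m·g = 524 × 9.81 = 5140.4 N.
q = ½ρv² = ½ × 1.007 × 27.5² = 380.8 Pa.
CL = W/(q·S) = 5140.4 / (380.8 × 10.3) = 1.311.
CD = 0.018 + 0.0221 × 1.311² = 0.05597.
D = q·S·CD = 380.8 × 10.3 × 0.05597 = 219.5 N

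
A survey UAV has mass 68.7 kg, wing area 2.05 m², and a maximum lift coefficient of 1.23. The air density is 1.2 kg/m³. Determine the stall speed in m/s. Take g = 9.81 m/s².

Stall occurs when L = W at CL,max. W = mg = 68.7 × 9.81 = 673.9 N.
From L = ½ρV²S·CL,max = W: V_stall = √(2W/(ρSCL,max)) = √(2·673.9/(1.2·2.05·1.23))
V_stall = √445.5 = 21.1 m/s

V_stall = 21.1 m/s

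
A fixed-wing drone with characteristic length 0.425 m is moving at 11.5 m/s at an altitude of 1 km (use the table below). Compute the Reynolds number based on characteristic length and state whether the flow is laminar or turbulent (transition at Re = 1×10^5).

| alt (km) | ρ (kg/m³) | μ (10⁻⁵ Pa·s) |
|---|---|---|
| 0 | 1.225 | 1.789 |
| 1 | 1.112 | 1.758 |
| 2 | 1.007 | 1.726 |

At 1 km, from the table: ρ = 1.112 kg/m³, μ = 1.758×10⁻⁵ Pa·s.
Re = ρ·v·c/μ = 1.112 × 11.5 × 0.425 / (1.758×10⁻⁵) = 3.09×10^5
Since 3.09×10^5 > 1×10^5, the flow is turbulent.

Re = 3.09×10^5 (turbulent)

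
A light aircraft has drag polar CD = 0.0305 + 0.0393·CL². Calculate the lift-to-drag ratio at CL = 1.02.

L/D = 14.3

CD = 0.0305 + 0.0393 × 1.02² = 0.07139
L/D = CL/CD = 1.02 / 0.07139 = 14.3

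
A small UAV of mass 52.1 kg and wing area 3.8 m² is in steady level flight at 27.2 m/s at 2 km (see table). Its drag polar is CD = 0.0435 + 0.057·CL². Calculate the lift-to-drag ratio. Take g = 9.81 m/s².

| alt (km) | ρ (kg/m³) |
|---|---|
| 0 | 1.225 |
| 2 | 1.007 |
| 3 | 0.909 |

At 2 km, from the table: ρ = 1.007 kg/m³.
In steady level flight, lift balances weight: W = mg = 52.1 × 9.81 = 511.1 N.
Dynamic pressure q = 0.5 × 1.007 × 27.2² = 372.5 Pa.
CL = W/(q·S) = 511.1 / (372.5 × 3.8) = 0.3611.
CD = 0.0435 + 0.057 × 0.3611² = 0.05093.
L/D = CL/CD = 0.3611 / 0.05093 = 7.09

L/D = 7.09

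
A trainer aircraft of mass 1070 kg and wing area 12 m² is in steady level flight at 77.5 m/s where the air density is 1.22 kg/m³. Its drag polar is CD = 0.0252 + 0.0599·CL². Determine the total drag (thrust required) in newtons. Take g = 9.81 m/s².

Level flight ⇒ L = W = m·g = 1070 × 9.81 = 10497 N.
Dynamic pressure q = 0.5 × 1.22 × 77.5² = 3664 Pa.
CL = 2W/(ρv²S) = 2×10497/(1.22×77.5²×12) = 0.2387.
CD = 0.0252 + 0.0599 × 0.2387² = 0.02861.
D = q·S·CD = 3664 × 12 × 0.02861 = 1258 N

D = 1260 N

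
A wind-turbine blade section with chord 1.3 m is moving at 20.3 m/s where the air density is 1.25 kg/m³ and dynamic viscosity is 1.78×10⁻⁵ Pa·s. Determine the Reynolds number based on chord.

Re = ρ·v·c/μ = 1.25 × 20.3 × 1.3 / (1.78×10⁻⁵) = 1.85×10^6

Re = 1.85×10^6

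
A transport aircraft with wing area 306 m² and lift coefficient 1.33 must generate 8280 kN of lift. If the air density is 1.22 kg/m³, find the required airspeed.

L = ½ρv²S·CL ⇒ v = √(2L/(ρ·S·CL))
v = √(2 × 8.28×10^6 / (1.22 × 306 × 1.33)) = √33350 = 183 m/s

v = 183 m/s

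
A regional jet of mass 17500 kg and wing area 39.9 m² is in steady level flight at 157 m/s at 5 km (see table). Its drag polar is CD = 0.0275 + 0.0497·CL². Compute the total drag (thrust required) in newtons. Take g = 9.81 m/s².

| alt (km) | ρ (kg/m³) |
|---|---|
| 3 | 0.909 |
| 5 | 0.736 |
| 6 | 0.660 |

At 5 km, from the table: ρ = 0.736 kg/m³.
In steady level flight, lift balances weight: W = mg = 17500 × 9.81 = 1.7168×10^5 N.
Dynamic pressure q = 0.5 × 0.736 × 157² = 9071 Pa.
CL = 2W/(ρv²S) = 2×1.7168×10^5/(0.736×157²×39.9) = 0.4743.
CD = 0.0275 + 0.0497 × 0.4743² = 0.03868.
D = q·S·CD = 9071 × 39.9 × 0.03868 = 14000 N

D = 14000 N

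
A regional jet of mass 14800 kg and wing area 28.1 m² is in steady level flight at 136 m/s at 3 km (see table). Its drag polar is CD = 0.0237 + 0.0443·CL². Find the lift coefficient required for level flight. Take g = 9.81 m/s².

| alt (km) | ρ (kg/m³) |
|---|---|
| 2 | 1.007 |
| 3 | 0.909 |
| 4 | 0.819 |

CL = 0.615

At 3 km, from the table: ρ = 0.909 kg/m³.
Weight W = mg = 14800 × 9.81 = 1.4519×10^5 N; in level flight L = W.
q = ½ρv² = ½ × 0.909 × 136² = 8406 Pa.
CL = W/(q·S) = 1.4519×10^5 / (8406 × 28.1) = 0.6146.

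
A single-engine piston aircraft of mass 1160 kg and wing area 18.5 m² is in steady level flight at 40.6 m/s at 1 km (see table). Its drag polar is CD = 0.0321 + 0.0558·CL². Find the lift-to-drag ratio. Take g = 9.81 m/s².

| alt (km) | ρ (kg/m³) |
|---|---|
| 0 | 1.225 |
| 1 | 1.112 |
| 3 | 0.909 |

At 1 km, from the table: ρ = 1.112 kg/m³.
In steady level flight, lift balances weight: W = mg = 1160 × 9.81 = 11380 N.
Dynamic pressure q = 0.5 × 1.112 × 40.6² = 916.5 Pa.
CL = 2W/(ρv²S) = 2×11380/(1.112×40.6²×18.5) = 0.6712.
CD = 0.0321 + 0.0558 × 0.6712² = 0.05724.
L/D = CL/CD = 0.6712 / 0.05724 = 11.7

L/D = 11.7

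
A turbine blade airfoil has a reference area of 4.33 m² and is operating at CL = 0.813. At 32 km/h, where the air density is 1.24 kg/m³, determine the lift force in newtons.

Convert speed: v = 32 km/h ÷ 3.6 = 8.889 m/s.
L = ½ρv²S·CL = ½ × 1.24 × 8.889² × 4.33 × 0.813 = 172 N

L = 172 N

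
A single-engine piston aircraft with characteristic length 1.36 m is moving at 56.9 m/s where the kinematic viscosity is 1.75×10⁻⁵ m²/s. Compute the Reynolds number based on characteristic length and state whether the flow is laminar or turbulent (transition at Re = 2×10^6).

Re = v·c/ν = 56.9 × 1.36 / (1.75×10⁻⁵) = 4.42×10^6
Since 4.42×10^6 > 2×10^6, the flow is turbulent.

Re = 4.42×10^6 (turbulent)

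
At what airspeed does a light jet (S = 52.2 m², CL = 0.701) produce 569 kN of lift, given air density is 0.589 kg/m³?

L = ½ρv²S·CL ⇒ v = √(2L/(ρ·S·CL))
v = √(2 × 5.69×10^5 / (0.589 × 52.2 × 0.701)) = √52800 = 230 m/s

v = 230 m/s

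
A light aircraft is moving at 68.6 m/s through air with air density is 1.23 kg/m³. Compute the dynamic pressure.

q = ½ρv² = ½ × 1.23 × 68.6² = 2890 Pa

q = 2890 Pa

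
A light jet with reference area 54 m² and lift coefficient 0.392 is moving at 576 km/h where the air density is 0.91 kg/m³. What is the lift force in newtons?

L = 2.47×10^5 N

Convert speed: v = 576 km/h ÷ 3.6 = 160 m/s.
L = ½ρv²S·CL = ½ × 0.91 × 160² × 54 × 0.392 = 2.47×10^5 N ≈ 247 kN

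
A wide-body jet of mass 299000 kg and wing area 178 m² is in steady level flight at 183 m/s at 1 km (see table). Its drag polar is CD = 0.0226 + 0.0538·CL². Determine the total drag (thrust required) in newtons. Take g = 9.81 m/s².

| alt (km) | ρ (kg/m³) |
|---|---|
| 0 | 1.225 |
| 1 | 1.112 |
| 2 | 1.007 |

D = 2.15×10^5 N

At 1 km, from the table: ρ = 1.112 kg/m³.
Level flight ⇒ L = W = m·g = 299000 × 9.81 = 2.9332×10^6 N.
Dynamic pressure q = 0.5 × 1.112 × 183² = 18620 Pa.
CL = 2W/(ρv²S) = 2×2.9332×10^6/(1.112×183²×178) = 0.885.
CD = 0.0226 + 0.0538 × 0.885² = 0.06474.
D = q·S·CD = 18620 × 178 × 0.06474 = 2.146×10^5 N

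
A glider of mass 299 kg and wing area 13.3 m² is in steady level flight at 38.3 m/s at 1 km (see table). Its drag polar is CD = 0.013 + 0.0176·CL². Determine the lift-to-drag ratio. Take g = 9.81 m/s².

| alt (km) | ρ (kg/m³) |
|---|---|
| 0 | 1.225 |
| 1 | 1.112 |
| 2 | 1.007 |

L/D = 18.9

At 1 km, from the table: ρ = 1.112 kg/m³.
In steady level flight, lift balances weight: W = mg = 299 × 9.81 = 2933.2 N.
Dynamic pressure q = 0.5 × 1.112 × 38.3² = 815.6 Pa.
CL = W/(q·S) = 2933.2 / (815.6 × 13.3) = 0.2704.
CD = 0.013 + 0.0176 × 0.2704² = 0.01429.
L/D = CL/CD = 0.2704 / 0.01429 = 18.9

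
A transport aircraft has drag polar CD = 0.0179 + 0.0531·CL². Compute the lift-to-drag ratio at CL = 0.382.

CD = 0.0179 + 0.0531 × 0.382² = 0.02565
L/D = CL/CD = 0.382 / 0.02565 = 14.9

L/D = 14.9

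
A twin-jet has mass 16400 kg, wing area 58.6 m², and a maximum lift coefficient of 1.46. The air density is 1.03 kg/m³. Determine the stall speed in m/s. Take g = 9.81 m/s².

V_stall = 60.4 m/s

At stall, lift equals weight: L = W = m·g = 16400 × 9.81 = 1.609×10^5 N.
V_stall = √(2W/(ρ·S·CL,max)) = √(2 × 1.609×10^5 / (1.03 × 58.6 × 1.46))
V_stall = √3651 = 60.4 m/s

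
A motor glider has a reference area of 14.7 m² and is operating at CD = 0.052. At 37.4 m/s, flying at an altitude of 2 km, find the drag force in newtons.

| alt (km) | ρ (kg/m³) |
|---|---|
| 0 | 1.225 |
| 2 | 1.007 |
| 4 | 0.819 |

D = 538 N

At 2 km, from the table: ρ = 1.007 kg/m³.
Dynamic pressure q = ½ρv² = ½ × 1.007 × 37.4² = 704.3 Pa.
D = q·S·CD = 704.3 × 14.7 × 0.052 = 538 N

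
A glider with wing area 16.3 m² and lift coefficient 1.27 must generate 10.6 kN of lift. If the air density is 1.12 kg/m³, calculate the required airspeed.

v = 30.2 m/s

L = ½ρv²S·CL ⇒ v = √(2L/(ρ·S·CL))
v = √(2 × 10600 / (1.12 × 16.3 × 1.27)) = √914.4 = 30.2 m/s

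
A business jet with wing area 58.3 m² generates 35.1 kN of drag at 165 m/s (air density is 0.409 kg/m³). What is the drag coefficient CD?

From D = ½ρv²S·CD, rearranging gives CD = 2D/(ρv²S).
CD = 2 × 35100 / (0.409 × 165² × 58.3) = 0.108

CD = 0.108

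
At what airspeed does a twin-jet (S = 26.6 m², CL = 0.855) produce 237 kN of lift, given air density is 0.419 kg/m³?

L = ½ρv²S·CL ⇒ v = √(2L/(ρ·S·CL))
v = √(2 × 2.37×10^5 / (0.419 × 26.6 × 0.855)) = √49740 = 223 m/s

v = 223 m/s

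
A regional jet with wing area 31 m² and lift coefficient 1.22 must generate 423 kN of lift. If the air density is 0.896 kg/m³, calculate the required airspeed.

v = 158 m/s

L = ½ρv²S·CL ⇒ v = √(2L/(ρ·S·CL))
v = √(2 × 4.23×10^5 / (0.896 × 31 × 1.22)) = √24970 = 158 m/s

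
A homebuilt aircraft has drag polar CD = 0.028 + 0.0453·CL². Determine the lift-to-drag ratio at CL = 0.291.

CD = 0.028 + 0.0453 × 0.291² = 0.03184
L/D = CL/CD = 0.291 / 0.03184 = 9.14

L/D = 9.14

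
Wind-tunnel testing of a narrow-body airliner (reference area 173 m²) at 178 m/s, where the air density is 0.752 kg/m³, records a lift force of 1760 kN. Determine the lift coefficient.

From L = ½ρv²S·CL, rearranging gives CL = 2L/(ρv²S).
CL = 2 × 1.76×10^6 / (0.752 × 178² × 173) = 0.854

CL = 0.854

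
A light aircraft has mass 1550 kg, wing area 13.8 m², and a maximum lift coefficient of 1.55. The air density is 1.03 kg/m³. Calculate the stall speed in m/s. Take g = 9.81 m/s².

Stall occurs when L = W at CL,max. W = mg = 1550 × 9.81 = 15210 N.
From L = ½ρV²S·CL,max = W: V_stall = √(2W/(ρSCL,max)) = √(2·15210/(1.03·13.8·1.55))
V_stall = √1380 = 37.2 m/s

V_stall = 37.2 m/s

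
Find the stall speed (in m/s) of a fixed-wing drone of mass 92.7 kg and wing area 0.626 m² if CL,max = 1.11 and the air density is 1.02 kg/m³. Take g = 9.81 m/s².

V_stall = 50.7 m/s

Stall occurs when L = W at CL,max. W = mg = 92.7 × 9.81 = 909.4 N.
V_stall = √(2W/(ρ·S·CL,max)) = √(2 × 909.4 / (1.02 × 0.626 × 1.11))
V_stall = √2566 = 50.7 m/s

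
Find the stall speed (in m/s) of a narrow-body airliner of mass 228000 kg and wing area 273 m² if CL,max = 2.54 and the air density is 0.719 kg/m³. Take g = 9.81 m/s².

Stall occurs when L = W at CL,max. W = mg = 228000 × 9.81 = 2.237×10^6 N.
From L = ½ρV²S·CL,max = W: V_stall = √(2W/(ρSCL,max)) = √(2·2.237×10^6/(0.719·273·2.54))
V_stall = √8972 = 94.7 m/s

V_stall = 94.7 m/s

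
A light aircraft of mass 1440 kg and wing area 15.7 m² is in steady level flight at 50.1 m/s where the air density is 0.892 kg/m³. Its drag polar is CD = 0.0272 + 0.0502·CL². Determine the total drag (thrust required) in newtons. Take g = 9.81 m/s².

D = 1050 N

In steady level flight, lift balances weight: W = mg = 1440 × 9.81 = 14126 N.
Dynamic pressure q = 0.5 × 0.892 × 50.1² = 1119 Pa.
Required CL = L/(qS) = 14126/(1119·15.7) = 0.8038.
CD = 0.0272 + 0.0502 × 0.8038² = 0.05963.
D = q·S·CD = 1119 × 15.7 × 0.05963 = 1048 N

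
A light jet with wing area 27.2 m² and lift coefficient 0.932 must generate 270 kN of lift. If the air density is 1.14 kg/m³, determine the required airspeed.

v = 137 m/s

L = ½ρv²S·CL ⇒ v = √(2L/(ρ·S·CL))
v = √(2 × 2.7×10^5 / (1.14 × 27.2 × 0.932)) = √18690 = 137 m/s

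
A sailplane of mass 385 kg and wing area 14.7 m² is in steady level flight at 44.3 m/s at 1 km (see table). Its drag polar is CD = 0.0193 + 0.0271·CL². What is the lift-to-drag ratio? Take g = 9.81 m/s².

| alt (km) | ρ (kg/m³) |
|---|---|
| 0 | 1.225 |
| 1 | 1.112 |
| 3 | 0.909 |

At 1 km, from the table: ρ = 1.112 kg/m³.
Weight W = mg = 385 × 9.81 = 3776.9 N; in level flight L = W.
Dynamic pressure q = 0.5 × 1.112 × 44.3² = 1091 Pa.
CL = 2W/(ρv²S) = 2×3776.9/(1.112×44.3²×14.7) = 0.2355.
CD = 0.0193 + 0.0271 × 0.2355² = 0.0208.
L/D = CL/CD = 0.2355 / 0.0208 = 11.3

L/D = 11.3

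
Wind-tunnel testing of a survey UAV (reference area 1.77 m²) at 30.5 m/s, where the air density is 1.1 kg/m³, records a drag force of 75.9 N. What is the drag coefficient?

From D = ½ρv²S·CD, rearranging gives CD = 2D/(ρv²S).
CD = 2 × 75.9 / (1.1 × 30.5² × 1.77) = 0.0838

CD = 0.0838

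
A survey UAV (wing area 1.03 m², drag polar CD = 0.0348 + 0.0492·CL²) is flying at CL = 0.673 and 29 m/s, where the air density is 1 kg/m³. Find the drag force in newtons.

D = 24.7 N

CD = 0.0348 + 0.0492 × 0.673² = 0.05708
D = ½ρv²S·CD = ½ × 1 × 29² × 1.03 × 0.05708 = 24.7 N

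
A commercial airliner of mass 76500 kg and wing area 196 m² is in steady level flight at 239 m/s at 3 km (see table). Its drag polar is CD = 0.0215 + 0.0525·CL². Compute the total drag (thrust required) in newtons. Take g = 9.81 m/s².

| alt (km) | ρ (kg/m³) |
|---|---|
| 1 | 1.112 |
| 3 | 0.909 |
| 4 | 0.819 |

At 3 km, from the table: ρ = 0.909 kg/m³.
Weight W = mg = 76500 × 9.81 = 7.5046×10^5 N; in level flight L = W.
Dynamic pressure q = 0.5 × 0.909 × 239² = 25960 Pa.
CL = W/(q·S) = 7.5046×10^5 / (25960 × 196) = 0.1475.
CD = 0.0215 + 0.0525 × 0.1475² = 0.02264.
D = q·S·CD = 25960 × 196 × 0.02264 = 1.152×10^5 N

D = 1.15×10^5 N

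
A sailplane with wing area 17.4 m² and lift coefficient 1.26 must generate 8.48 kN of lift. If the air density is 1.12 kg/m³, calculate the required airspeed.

v = 26.3 m/s

L = ½ρv²S·CL ⇒ v = √(2L/(ρ·S·CL))
v = √(2 × 8480 / (1.12 × 17.4 × 1.26)) = √690.7 = 26.3 m/s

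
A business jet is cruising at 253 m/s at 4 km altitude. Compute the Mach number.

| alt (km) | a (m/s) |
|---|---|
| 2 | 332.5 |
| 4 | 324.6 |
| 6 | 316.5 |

M = 0.779

At 4 km, from the table: a = 324.6 m/s.
M = v/a = 253 / 324.6 = 0.779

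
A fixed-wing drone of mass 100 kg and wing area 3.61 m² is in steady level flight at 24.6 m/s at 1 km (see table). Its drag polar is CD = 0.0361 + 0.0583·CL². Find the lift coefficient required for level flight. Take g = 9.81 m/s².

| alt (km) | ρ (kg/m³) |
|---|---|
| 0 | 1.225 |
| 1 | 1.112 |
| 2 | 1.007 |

CL = 0.808

At 1 km, from the table: ρ = 1.112 kg/m³.
Weight W = mg = 100 × 9.81 = 981 N; in level flight L = W.
q = ½ρv² = ½ × 1.112 × 24.6² = 336.5 Pa.
Required CL = L/(qS) = 981/(336.5·3.61) = 0.8076.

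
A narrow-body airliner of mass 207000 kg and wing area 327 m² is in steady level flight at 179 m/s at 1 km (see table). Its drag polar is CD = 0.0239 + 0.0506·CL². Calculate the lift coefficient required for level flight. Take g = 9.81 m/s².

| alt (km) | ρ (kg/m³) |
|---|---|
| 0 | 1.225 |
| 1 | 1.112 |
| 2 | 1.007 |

CL = 0.349

At 1 km, from the table: ρ = 1.112 kg/m³.
Weight W = mg = 207000 × 9.81 = 2.0307×10^6 N; in level flight L = W.
q = ½ρv² = ½ × 1.112 × 179² = 17810 Pa.
CL = W/(q·S) = 2.0307×10^6 / (17810 × 327) = 0.3486.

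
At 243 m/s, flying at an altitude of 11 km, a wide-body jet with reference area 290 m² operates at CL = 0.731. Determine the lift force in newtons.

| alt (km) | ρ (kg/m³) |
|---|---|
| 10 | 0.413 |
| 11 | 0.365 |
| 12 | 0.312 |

L = 2.28×10^6 N

At 11 km, from the table: ρ = 0.365 kg/m³.
Dynamic pressure q = ½ρv² = ½ × 0.365 × 243² = 10780 Pa.
L = q·S·CL = 10780 × 290 × 0.731 = 2.28×10^6 N ≈ 2280 kN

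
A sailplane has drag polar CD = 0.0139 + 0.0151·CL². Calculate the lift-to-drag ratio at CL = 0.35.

L/D = 22.2

CD = 0.0139 + 0.0151 × 0.35² = 0.01575
L/D = CL/CD = 0.35 / 0.01575 = 22.2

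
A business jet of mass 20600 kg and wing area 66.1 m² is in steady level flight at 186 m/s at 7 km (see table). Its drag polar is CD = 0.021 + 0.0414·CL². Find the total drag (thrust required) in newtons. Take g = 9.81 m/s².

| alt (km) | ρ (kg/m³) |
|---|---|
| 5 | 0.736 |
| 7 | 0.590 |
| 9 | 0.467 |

At 7 km, from the table: ρ = 0.590 kg/m³.
In steady level flight, lift balances weight: W = mg = 20600 × 9.81 = 2.0209×10^5 N.
q = ½ρv² = ½ × 0.59 × 186² = 10210 Pa.
Required CL = L/(qS) = 2.0209×10^5/(10210·66.1) = 0.2996.
CD = 0.021 + 0.0414 × 0.2996² = 0.02472.
D = q·S·CD = 10210 × 66.1 × 0.02472 = 16670 N

D = 16700 N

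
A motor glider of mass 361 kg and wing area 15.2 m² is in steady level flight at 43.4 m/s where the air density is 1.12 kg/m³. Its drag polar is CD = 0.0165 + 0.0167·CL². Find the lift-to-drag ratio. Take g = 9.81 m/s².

In steady level flight, lift balances weight: W = mg = 361 × 9.81 = 3541.4 N.
q = ½ρv² = ½ × 1.12 × 43.4² = 1055 Pa.
CL = W/(q·S) = 3541.4 / (1055 × 15.2) = 0.2209.
CD = 0.0165 + 0.0167 × 0.2209² = 0.01731.
L/D = CL/CD = 0.2209 / 0.01731 = 12.8

L/D = 12.8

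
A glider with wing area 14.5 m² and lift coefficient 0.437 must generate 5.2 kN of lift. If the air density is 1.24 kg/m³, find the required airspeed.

v = 36.4 m/s

L = ½ρv²S·CL ⇒ v = √(2L/(ρ·S·CL))
v = √(2 × 5200 / (1.24 × 14.5 × 0.437)) = √1324 = 36.4 m/s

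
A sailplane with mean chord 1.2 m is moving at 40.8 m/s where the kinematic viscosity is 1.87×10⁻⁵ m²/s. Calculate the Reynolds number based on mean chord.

Re = 2.62×10^6

Re = v·c/ν = 40.8 × 1.2 / (1.87×10⁻⁵) = 2.62×10^6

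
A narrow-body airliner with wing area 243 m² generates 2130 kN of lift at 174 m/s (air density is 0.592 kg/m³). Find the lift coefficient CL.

From L = ½ρv²S·CL, rearranging gives CL = 2L/(ρv²S).
CL = 2 × 2.13×10^6 / (0.592 × 174² × 243) = 0.978

CL = 0.978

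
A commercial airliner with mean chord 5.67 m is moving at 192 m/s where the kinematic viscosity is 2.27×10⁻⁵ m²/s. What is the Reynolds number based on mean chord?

Re = 4.8×10^7

Re = v·c/ν = 192 × 5.67 / (2.27×10⁻⁵) = 4.8×10^7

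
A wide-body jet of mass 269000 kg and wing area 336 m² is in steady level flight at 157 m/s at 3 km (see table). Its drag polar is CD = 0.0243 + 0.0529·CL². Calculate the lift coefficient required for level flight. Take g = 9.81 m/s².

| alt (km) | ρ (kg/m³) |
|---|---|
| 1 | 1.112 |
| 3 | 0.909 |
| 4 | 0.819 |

CL = 0.701

At 3 km, from the table: ρ = 0.909 kg/m³.
In steady level flight, lift balances weight: W = mg = 269000 × 9.81 = 2.6389×10^6 N.
q = ½ρv² = ½ × 0.909 × 157² = 11200 Pa.
CL = W/(q·S) = 2.6389×10^6 / (11200 × 336) = 0.701.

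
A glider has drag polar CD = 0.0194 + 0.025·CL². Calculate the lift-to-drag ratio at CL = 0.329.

CD = 0.0194 + 0.025 × 0.329² = 0.02211
L/D = CL/CD = 0.329 / 0.02211 = 14.9

L/D = 14.9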